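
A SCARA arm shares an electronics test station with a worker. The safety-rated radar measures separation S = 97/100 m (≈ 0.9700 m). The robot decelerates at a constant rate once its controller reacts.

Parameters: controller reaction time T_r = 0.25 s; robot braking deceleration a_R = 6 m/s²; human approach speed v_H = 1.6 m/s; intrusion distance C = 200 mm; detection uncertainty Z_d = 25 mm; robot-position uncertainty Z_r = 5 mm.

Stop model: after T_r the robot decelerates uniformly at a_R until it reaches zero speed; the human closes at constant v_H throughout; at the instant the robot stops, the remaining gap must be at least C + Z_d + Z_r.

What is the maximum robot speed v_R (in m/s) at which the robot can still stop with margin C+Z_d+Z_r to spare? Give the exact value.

v_R_max = 3/5 m/s = 0.6000 m/s

quadratic (1/12)·v² + (31/60)·v + (-17/50) = 0
  disc = (31/60)² − 4·(1/12)·(-17/50) = 1369/3600 ; √disc = 37/60
  v_R = (−(31/60) + 37/60) / (2·(1/12)) = 3/5 m/s
check:
stop time T_s = (3/5)/6 = 0.1000 s
robot covers v_R·T_r = 0.6000·0.2500 = 0.1500 m before braking
robot under decel: 0.6000²/(2·6.0000) = 0.0300 m
human closes 1.6000·0.3500 = 0.5600 m
residual clearance needed = 0.2000+0.0250+0.0050 = 0.2300 m
sum ≈ 0.1500+0.0300+0.5600+0.2300 ≈ 0.9700 m = S ✓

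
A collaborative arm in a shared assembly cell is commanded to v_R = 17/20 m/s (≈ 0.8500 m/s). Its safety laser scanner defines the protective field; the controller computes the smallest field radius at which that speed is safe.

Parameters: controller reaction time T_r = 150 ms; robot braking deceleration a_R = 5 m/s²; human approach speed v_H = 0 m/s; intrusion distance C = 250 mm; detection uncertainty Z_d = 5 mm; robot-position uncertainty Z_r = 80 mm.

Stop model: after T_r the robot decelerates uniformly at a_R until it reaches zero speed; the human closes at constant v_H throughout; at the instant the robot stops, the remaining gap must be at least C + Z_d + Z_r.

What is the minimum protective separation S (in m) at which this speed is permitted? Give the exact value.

T_s = v_R/a_R = (17/20)/5 = 0.1700 s
robot covers v_R·T_r = 0.8500·0.1500 = 0.1275 m before braking
robot under decel: 0.8500²/(2·5.0000) = 0.0722 m
human closes 0.0000·0.3200 = 0.0000 m
C+Z_d+Z_r = 0.2500+0.0050+0.0800 = 0.3350 m
S_min ≈ 0.1275+0.0722+0.0000+0.3350  ⇒  S_min = 2139/4000 m

S_min = 2139/4000 m = 0.5347 m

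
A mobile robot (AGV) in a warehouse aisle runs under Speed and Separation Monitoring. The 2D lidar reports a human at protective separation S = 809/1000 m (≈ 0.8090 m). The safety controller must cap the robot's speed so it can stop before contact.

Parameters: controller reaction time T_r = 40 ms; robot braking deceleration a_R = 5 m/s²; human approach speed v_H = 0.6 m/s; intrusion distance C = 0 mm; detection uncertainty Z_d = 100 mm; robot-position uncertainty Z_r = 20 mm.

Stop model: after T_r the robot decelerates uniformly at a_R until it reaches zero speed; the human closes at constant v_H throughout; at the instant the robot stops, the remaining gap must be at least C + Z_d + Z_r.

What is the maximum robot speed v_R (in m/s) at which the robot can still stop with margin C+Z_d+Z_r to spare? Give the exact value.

at the boundary: (1/10)·v² + (4/25)·v + (-133/200) = 0
  disc = (4/25)² − 4·(1/10)·(-133/200) = 729/2500 ; √disc = 27/50
  v_R = (−(4/25) + 27/50) / (2·(1/10)) = 19/10 m/s
check:
braking lasts T_s = (19/10)/5 = 0.3800 s
robot covers v_R·T_r = 1.9000·0.0400 = 0.0760 m before braking
robot under decel: 1.9000²/(2·5.0000) = 0.3610 m
person approaches 0.6000·(0.0400+0.3800) = 0.2520 m
C+Z_d+Z_r = 0.0000+0.1000+0.0200 = 0.1200 m
sum ≈ 0.0760+0.3610+0.2520+0.1200 ≈ 0.8090 m = S ✓

v_R_max = 19/10 m/s = 1.9000 m/s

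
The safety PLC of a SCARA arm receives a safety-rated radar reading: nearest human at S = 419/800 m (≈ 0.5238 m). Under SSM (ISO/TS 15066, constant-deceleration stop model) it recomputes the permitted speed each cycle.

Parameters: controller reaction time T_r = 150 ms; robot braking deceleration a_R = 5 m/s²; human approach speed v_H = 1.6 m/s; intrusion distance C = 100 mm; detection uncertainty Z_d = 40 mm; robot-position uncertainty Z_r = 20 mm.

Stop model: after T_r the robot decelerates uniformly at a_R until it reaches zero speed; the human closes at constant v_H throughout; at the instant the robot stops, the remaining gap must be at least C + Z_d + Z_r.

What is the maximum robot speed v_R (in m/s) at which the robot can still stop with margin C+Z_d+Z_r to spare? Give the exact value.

v_R_max = 1/4 m/s = 0.2500 m/s

quadratic (1/10)·v² + (47/100)·v + (-99/800) = 0
  disc = (47/100)² − 4·(1/10)·(-99/800) = 169/625 ; √disc = 13/25
  v_R = (−(47/100) + 13/25) / (2·(1/10)) = 1/4 m/s
check:
T_s = v_R/a_R = (1/4)/5 = 0.0500 s
reaction-phase robot travel = 0.2500·0.1500 = 0.0375 m
robot under decel: 0.2500²/(2·5.0000) = 0.0063 m
human closes 1.6000·0.2000 = 0.3200 m
C+Z_d+Z_r = 0.1000+0.0400+0.0200 = 0.1600 m
sum ≈ 0.0375+0.0063+0.3200+0.1600 ≈ 0.5238 m = S ✓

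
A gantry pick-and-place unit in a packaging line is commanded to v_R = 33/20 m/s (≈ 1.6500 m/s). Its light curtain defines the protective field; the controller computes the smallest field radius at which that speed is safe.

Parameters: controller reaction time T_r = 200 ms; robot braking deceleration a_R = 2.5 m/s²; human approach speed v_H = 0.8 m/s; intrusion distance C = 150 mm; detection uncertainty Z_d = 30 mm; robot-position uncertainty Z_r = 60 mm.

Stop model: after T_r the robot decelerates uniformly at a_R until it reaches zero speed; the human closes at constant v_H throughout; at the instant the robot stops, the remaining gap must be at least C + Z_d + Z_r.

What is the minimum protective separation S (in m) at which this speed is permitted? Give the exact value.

T_s = v_R/a_R = (33/20)/(5/2) = 0.6600 s
robot in T_r: 1.6500·0.2000 = 0.3300 m
braking distance = 1.6500²/(2·2.5000) = 0.5445 m
human over T_r+T_s: 0.8000·(0.2000+0.6600) = 0.6880 m
residual clearance needed = 0.1500+0.0300+0.0600 = 0.2400 m
S_min ≈ 0.3300+0.5445+0.6880+0.2400  ⇒  S_min = 721/400 m

S_min = 721/400 m = 1.8025 m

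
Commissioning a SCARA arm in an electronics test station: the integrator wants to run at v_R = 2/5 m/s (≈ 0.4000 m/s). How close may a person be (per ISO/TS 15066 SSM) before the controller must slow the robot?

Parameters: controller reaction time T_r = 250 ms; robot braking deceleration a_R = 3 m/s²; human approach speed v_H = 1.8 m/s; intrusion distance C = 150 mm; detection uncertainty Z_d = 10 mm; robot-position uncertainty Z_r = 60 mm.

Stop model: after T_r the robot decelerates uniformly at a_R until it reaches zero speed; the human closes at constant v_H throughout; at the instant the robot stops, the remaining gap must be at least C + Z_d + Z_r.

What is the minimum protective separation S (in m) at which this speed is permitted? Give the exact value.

S_min = 311/300 m = 1.0367 m

braking lasts T_s = (2/5)/3 = 0.1333 s
reaction-phase robot travel = 0.4000·0.2500 = 0.1000 m
robot under decel: 0.4000²/(2·3.0000) = 0.0267 m
human closes 1.8000·0.3833 = 0.6900 m
C+Z_d+Z_r = 0.1500+0.0100+0.0600 = 0.2200 m
S_min ≈ 0.1000+0.0267+0.6900+0.2200  ⇒  S_min = 311/300 m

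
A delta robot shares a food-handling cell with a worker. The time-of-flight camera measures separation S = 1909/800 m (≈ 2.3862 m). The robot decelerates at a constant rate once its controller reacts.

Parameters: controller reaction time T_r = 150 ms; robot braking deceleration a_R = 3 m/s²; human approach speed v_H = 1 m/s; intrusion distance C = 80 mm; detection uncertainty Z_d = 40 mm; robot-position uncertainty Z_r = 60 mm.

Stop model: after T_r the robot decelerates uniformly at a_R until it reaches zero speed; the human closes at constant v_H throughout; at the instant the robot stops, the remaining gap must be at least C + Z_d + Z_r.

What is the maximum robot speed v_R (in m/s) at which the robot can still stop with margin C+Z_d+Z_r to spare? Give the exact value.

at the boundary: (1/6)·v² + (29/60)·v + (-329/160) = 0
  disc = (29/60)² − 4·(1/6)·(-329/160) = 361/225 ; √disc = 19/15
  v_R = (−(29/60) + 19/15) / (2·(1/6)) = 47/20 m/s
check:
stop time T_s = (47/20)/3 = 0.7833 s
reaction-phase robot travel = 2.3500·0.1500 = 0.3525 m
braking distance = 2.3500²/(2·3.0000) = 0.9204 m
human closes 1.0000·0.9333 = 0.9333 m
margins: 0.0800+0.0400+0.0600 = 0.1800 m
sum ≈ 0.3525+0.9204+0.9333+0.1800 ≈ 2.3862 m = S ✓

v_R_max = 47/20 m/s = 2.3500 m/s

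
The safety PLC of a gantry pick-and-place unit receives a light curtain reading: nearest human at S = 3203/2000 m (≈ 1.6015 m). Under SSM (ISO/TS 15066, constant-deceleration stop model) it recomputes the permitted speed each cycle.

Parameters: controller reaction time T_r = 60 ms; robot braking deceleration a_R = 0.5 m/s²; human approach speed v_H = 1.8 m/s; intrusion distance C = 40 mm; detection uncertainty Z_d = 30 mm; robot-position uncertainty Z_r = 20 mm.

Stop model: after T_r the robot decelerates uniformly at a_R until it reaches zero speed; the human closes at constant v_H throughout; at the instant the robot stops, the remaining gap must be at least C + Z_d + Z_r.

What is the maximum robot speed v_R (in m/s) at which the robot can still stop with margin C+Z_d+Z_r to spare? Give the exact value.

quadratic (1)·v² + (183/50)·v + (-2807/2000) = 0
  disc = (183/50)² − 4·(1)·(-2807/2000) = 11881/625 ; √disc = 109/25
  v_R = (−(183/50) + 109/25) / (2·(1)) = 7/20 m/s
check:
braking lasts T_s = (7/20)/(1/2) = 0.7000 s
robot in T_r: 0.3500·0.0600 = 0.0210 m
robot under decel: 0.3500²/(2·0.5000) = 0.1225 m
human closes 1.8000·0.7600 = 1.3680 m
margins: 0.0400+0.0300+0.0200 = 0.0900 m
sum ≈ 0.0210+0.1225+1.3680+0.0900 ≈ 1.6015 m = S ✓

v_R_max = 7/20 m/s = 0.3500 m/s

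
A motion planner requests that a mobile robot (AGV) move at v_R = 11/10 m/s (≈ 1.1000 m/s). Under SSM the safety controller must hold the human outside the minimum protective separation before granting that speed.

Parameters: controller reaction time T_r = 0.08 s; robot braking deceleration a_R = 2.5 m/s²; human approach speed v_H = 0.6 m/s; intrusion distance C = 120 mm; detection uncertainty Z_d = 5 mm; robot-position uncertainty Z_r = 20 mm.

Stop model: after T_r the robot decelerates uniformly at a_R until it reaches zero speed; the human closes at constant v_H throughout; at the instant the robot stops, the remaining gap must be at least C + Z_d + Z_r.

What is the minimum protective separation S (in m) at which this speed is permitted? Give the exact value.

S_min = 787/1000 m = 0.7870 m

stop time T_s = (11/10)/(5/2) = 0.4400 s
robot covers v_R·T_r = 1.1000·0.0800 = 0.0880 m before braking
robot under decel: 1.1000²/(2·2.5000) = 0.2420 m
human over T_r+T_s: 0.6000·(0.0800+0.4400) = 0.3120 m
residual clearance needed = 0.1200+0.0050+0.0200 = 0.1450 m
S_min ≈ 0.0880+0.2420+0.3120+0.1450  ⇒  S_min = 787/1000 m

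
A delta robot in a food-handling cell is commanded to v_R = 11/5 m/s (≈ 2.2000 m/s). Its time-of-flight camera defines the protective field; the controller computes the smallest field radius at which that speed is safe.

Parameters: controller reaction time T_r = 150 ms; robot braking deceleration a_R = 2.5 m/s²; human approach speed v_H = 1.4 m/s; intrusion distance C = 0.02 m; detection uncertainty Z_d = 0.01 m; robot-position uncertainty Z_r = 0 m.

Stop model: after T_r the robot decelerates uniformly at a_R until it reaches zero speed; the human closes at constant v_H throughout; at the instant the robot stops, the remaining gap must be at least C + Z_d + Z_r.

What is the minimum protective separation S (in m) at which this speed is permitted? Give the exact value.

stop time T_s = (11/5)/(5/2) = 0.8800 s
robot covers v_R·T_r = 2.2000·0.1500 = 0.3300 m before braking
braking distance = 2.2000²/(2·2.5000) = 0.9680 m
human over T_r+T_s: 1.4000·(0.1500+0.8800) = 1.4420 m
residual clearance needed = 0.0200+0.0100+0.0000 = 0.0300 m
S_min ≈ 0.3300+0.9680+1.4420+0.0300  ⇒  S_min = 277/100 m

S_min = 277/100 m = 2.7700 m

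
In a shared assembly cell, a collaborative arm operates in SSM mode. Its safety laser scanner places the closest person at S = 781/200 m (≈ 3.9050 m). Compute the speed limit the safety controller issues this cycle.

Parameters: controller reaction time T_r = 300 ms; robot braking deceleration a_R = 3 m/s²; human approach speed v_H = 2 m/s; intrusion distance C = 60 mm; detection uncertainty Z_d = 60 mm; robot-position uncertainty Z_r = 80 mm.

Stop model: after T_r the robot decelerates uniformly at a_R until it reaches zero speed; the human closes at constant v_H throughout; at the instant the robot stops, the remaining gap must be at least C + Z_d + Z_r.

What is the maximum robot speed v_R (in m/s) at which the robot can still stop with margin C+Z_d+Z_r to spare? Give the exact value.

v_R_max = 23/10 m/s = 2.3000 m/s

at the boundary: (1/6)·v² + (29/30)·v + (-621/200) = 0
  disc = (29/30)² − 4·(1/6)·(-621/200) = 676/225 ; √disc = 26/15
  v_R = (−(29/30) + 26/15) / (2·(1/6)) = 23/10 m/s
check:
braking lasts T_s = (23/10)/3 = 0.7667 s
reaction-phase robot travel = 2.3000·0.3000 = 0.6900 m
robot under decel: 2.3000²/(2·3.0000) = 0.8817 m
human over T_r+T_s: 2.0000·(0.3000+0.7667) = 2.1333 m
C+Z_d+Z_r = 0.0600+0.0600+0.0800 = 0.2000 m
sum ≈ 0.6900+0.8817+2.1333+0.2000 ≈ 3.9050 m = S ✓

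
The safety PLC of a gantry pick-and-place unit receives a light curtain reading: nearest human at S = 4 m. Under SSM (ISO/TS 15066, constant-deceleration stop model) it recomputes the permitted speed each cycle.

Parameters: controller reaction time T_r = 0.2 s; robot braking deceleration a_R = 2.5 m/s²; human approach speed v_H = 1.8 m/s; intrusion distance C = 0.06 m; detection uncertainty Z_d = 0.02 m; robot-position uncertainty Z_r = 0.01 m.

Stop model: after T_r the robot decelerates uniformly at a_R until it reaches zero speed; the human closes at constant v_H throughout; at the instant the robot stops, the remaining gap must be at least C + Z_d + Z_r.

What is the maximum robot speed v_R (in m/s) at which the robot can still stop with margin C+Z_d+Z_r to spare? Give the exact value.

v_R_max = 5/2 m/s = 2.5000 m/s

quadratic (1/5)·v² + (23/25)·v + (-71/20) = 0
  disc = (23/25)² − 4·(1/5)·(-71/20) = 2304/625 ; √disc = 48/25
  v_R = (−(23/25) + 48/25) / (2·(1/5)) = 5/2 m/s
check:
stop time T_s = (5/2)/(5/2) = 1.0000 s
reaction-phase robot travel = 2.5000·0.2000 = 0.5000 m
braking distance = 2.5000²/(2·2.5000) = 1.2500 m
human closes 1.8000·1.2000 = 2.1600 m
C+Z_d+Z_r = 0.0600+0.0200+0.0100 = 0.0900 m
sum ≈ 0.5000+1.2500+2.1600+0.0900 ≈ 4.0000 m = S ✓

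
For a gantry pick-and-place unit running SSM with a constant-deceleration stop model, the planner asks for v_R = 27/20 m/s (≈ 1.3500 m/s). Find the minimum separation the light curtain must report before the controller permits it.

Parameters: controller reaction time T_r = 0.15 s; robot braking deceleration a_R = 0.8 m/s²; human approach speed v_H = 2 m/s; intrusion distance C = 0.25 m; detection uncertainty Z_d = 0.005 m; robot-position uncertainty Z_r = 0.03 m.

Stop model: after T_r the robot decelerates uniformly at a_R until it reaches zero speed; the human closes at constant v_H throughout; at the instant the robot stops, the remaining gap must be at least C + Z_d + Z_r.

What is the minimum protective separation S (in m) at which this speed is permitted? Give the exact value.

stop time T_s = (27/20)/(4/5) = 1.6875 s
robot covers v_R·T_r = 1.3500·0.1500 = 0.2025 m before braking
robot covers 1.3500·1.6875 − ½·0.8000·1.6875² = 1.1391 m while stopping
human over T_r+T_s: 2.0000·(0.1500+1.6875) = 3.6750 m
C+Z_d+Z_r = 0.2500+0.0050+0.0300 = 0.2850 m
S_min ≈ 0.2025+1.1391+3.6750+0.2850  ⇒  S_min = 3393/640 m

S_min = 3393/640 m = 5.3016 m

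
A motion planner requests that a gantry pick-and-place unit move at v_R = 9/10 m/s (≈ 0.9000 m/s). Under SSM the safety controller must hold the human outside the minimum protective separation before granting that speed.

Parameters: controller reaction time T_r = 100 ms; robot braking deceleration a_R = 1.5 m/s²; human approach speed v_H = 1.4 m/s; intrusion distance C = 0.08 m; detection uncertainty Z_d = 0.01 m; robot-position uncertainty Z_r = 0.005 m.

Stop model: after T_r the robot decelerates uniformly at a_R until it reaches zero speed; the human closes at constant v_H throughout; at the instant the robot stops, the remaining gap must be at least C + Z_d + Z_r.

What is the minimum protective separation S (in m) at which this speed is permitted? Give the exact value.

T_s = v_R/a_R = (9/10)/(3/2) = 0.6000 s
robot in T_r: 0.9000·0.1000 = 0.0900 m
braking distance = 0.9000²/(2·1.5000) = 0.2700 m
human over T_r+T_s: 1.4000·(0.1000+0.6000) = 0.9800 m
C+Z_d+Z_r = 0.0800+0.0100+0.0050 = 0.0950 m
S_min ≈ 0.0900+0.2700+0.9800+0.0950  ⇒  S_min = 287/200 m

S_min = 287/200 m = 1.4350 m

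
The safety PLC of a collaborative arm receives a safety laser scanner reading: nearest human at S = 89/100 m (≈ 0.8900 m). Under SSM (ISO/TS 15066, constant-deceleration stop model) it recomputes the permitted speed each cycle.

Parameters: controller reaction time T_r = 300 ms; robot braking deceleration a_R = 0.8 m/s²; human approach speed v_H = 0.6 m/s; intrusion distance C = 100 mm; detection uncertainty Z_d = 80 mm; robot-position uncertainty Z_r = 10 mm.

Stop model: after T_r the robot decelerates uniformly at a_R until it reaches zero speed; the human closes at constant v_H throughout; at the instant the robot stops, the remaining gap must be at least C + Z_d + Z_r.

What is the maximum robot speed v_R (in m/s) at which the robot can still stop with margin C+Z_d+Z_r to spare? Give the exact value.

v_R_max = 2/5 m/s = 0.4000 m/s

at the boundary: (5/8)·v² + (21/20)·v + (-13/25) = 0
  disc = (21/20)² − 4·(5/8)·(-13/25) = 961/400 ; √disc = 31/20
  v_R = (−(21/20) + 31/20) / (2·(5/8)) = 2/5 m/s
check:
stop time T_s = (2/5)/(4/5) = 0.5000 s
robot in T_r: 0.4000·0.3000 = 0.1200 m
braking distance = 0.4000²/(2·0.8000) = 0.1000 m
human over T_r+T_s: 0.6000·(0.3000+0.5000) = 0.4800 m
margins: 0.1000+0.0800+0.0100 = 0.1900 m
sum ≈ 0.1200+0.1000+0.4800+0.1900 ≈ 0.8900 m = S ✓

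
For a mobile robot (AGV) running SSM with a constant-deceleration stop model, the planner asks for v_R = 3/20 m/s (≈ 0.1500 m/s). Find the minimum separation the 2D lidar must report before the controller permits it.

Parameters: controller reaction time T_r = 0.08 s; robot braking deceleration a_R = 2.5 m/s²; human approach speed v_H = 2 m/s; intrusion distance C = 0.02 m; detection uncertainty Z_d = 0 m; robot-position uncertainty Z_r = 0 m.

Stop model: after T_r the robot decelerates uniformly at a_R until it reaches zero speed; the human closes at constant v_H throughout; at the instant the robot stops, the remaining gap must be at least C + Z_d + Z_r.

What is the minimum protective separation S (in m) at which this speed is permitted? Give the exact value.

T_s = v_R/a_R = (3/20)/(5/2) = 0.0600 s
robot covers v_R·T_r = 0.1500·0.0800 = 0.0120 m before braking
braking distance = 0.1500²/(2·2.5000) = 0.0045 m
human over T_r+T_s: 2.0000·(0.0800+0.0600) = 0.2800 m
C+Z_d+Z_r = 0.0200+0.0000+0.0000 = 0.0200 m
S_min ≈ 0.0120+0.0045+0.2800+0.0200  ⇒  S_min = 633/2000 m

S_min = 633/2000 m = 0.3165 m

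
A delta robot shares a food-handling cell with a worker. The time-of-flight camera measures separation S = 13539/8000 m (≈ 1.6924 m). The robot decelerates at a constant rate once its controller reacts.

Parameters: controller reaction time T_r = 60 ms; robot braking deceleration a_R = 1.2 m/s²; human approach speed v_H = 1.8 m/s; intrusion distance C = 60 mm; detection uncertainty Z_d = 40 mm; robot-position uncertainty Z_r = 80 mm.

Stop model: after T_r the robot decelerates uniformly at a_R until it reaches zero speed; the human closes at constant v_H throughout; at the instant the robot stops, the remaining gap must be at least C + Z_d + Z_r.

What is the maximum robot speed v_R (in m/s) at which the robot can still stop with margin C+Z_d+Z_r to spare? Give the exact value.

v_R_max = 3/4 m/s = 0.7500 m/s

quadratic (5/12)·v² + (39/25)·v + (-2247/1600) = 0
  disc = (39/25)² − 4·(5/12)·(-2247/1600) = 190969/40000 ; √disc = 437/200
  v_R = (−(39/25) + 437/200) / (2·(5/12)) = 3/4 m/s
check:
braking lasts T_s = (3/4)/(6/5) = 0.6250 s
robot covers v_R·T_r = 0.7500·0.0600 = 0.0450 m before braking
robot covers 0.7500·0.6250 − ½·1.2000·0.6250² = 0.2344 m while stopping
person approaches 1.8000·(0.0600+0.6250) = 1.2330 m
residual clearance needed = 0.0600+0.0400+0.0800 = 0.1800 m
sum ≈ 0.0450+0.2344+1.2330+0.1800 ≈ 1.6924 m = S ✓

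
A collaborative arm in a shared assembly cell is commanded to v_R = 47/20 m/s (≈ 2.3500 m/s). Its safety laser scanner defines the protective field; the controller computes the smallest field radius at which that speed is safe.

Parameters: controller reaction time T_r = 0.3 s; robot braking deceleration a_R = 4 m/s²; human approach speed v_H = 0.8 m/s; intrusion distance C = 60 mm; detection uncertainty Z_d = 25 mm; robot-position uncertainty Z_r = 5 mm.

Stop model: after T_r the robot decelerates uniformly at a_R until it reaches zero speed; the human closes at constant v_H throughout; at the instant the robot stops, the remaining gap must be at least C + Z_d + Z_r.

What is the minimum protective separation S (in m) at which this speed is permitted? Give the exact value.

S_min = 281/128 m = 2.1953 m

T_s = v_R/a_R = (47/20)/4 = 0.5875 s
robot covers v_R·T_r = 2.3500·0.3000 = 0.7050 m before braking
braking distance = 2.3500²/(2·4.0000) = 0.6903 m
person approaches 0.8000·(0.3000+0.5875) = 0.7100 m
C+Z_d+Z_r = 0.0600+0.0250+0.0050 = 0.0900 m
S_min ≈ 0.7050+0.6903+0.7100+0.0900  ⇒  S_min = 281/128 m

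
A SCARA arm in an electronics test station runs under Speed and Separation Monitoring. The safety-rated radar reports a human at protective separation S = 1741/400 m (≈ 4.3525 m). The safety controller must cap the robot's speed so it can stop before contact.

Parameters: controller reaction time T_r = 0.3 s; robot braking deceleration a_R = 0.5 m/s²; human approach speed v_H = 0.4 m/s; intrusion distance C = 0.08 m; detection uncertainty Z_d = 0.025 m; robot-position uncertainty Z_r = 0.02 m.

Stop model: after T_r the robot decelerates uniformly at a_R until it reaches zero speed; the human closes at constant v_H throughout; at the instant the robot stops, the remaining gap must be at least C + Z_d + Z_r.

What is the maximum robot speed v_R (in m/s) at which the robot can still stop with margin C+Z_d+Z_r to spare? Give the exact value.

collect terms ⇒ (1)·v_R² + (11/10)·v_R + (-1643/400) = 0
  disc = (11/10)² − 4·(1)·(-1643/400) = 441/25 ; √disc = 21/5
  v_R = (−(11/10) + 21/5) / (2·(1)) = 31/20 m/s
check:
braking lasts T_s = (31/20)/(1/2) = 3.1000 s
reaction-phase robot travel = 1.5500·0.3000 = 0.4650 m
robot covers 1.5500·3.1000 − ½·0.5000·3.1000² = 2.4025 m while stopping
person approaches 0.4000·(0.3000+3.1000) = 1.3600 m
residual clearance needed = 0.0800+0.0250+0.0200 = 0.1250 m
sum ≈ 0.4650+2.4025+1.3600+0.1250 ≈ 4.3525 m = S ✓

v_R_max = 31/20 m/s = 1.5500 m/s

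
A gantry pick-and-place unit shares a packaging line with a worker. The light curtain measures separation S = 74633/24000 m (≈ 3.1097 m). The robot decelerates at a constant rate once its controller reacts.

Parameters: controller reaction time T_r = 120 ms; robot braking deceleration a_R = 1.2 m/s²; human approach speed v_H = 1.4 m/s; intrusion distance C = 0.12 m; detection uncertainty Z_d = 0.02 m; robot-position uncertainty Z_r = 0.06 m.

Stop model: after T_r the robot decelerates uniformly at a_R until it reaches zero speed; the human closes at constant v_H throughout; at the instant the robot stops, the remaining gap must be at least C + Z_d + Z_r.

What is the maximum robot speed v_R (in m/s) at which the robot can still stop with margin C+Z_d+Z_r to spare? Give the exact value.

quadratic (5/12)·v² + (193/150)·v + (-65801/24000) = 0
  disc = (193/150)² − 4·(5/12)·(-65801/24000) = 249001/40000 ; √disc = 499/200
  v_R = (−(193/150) + 499/200) / (2·(5/12)) = 29/20 m/s
check:
stop time T_s = (29/20)/(6/5) = 1.2083 s
robot covers v_R·T_r = 1.4500·0.1200 = 0.1740 m before braking
robot under decel: 1.4500²/(2·1.2000) = 0.8760 m
human over T_r+T_s: 1.4000·(0.1200+1.2083) = 1.8597 m
residual clearance needed = 0.1200+0.0200+0.0600 = 0.2000 m
sum ≈ 0.1740+0.8760+1.8597+0.2000 ≈ 3.1097 m = S ✓

v_R_max = 29/20 m/s = 1.4500 m/s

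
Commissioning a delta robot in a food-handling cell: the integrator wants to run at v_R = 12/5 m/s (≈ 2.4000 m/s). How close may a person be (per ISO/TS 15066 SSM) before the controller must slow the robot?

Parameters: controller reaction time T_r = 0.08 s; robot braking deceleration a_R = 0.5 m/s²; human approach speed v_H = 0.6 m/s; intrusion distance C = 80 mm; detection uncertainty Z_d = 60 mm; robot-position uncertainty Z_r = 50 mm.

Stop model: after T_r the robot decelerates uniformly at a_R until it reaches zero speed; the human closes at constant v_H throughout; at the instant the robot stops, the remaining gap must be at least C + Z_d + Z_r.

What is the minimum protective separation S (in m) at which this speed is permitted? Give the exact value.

braking lasts T_s = (12/5)/(1/2) = 4.8000 s
reaction-phase robot travel = 2.4000·0.0800 = 0.1920 m
robot covers 2.4000·4.8000 − ½·0.5000·4.8000² = 5.7600 m while stopping
human closes 0.6000·4.8800 = 2.9280 m
margins: 0.0800+0.0600+0.0500 = 0.1900 m
S_min ≈ 0.1920+5.7600+2.9280+0.1900  ⇒  S_min = 907/100 m

S_min = 907/100 m = 9.0700 m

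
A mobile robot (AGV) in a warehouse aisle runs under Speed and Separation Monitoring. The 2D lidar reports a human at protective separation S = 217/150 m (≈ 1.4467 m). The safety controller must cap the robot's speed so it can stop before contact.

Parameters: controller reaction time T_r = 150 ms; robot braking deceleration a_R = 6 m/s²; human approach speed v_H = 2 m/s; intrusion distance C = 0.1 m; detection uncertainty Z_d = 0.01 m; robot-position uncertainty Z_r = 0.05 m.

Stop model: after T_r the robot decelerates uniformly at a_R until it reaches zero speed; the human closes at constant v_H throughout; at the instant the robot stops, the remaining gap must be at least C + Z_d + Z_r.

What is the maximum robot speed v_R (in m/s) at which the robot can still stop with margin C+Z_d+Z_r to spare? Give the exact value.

collect terms ⇒ (1/12)·v_R² + (29/60)·v_R + (-74/75) = 0
  disc = (29/60)² − 4·(1/12)·(-74/75) = 9/16 ; √disc = 3/4
  v_R = (−(29/60) + 3/4) / (2·(1/12)) = 8/5 m/s
check:
braking lasts T_s = (8/5)/6 = 0.2667 s
reaction-phase robot travel = 1.6000·0.1500 = 0.2400 m
robot covers 1.6000·0.2667 − ½·6.0000·0.2667² = 0.2133 m while stopping
human over T_r+T_s: 2.0000·(0.1500+0.2667) = 0.8333 m
margins: 0.1000+0.0100+0.0500 = 0.1600 m
sum ≈ 0.2400+0.2133+0.8333+0.1600 ≈ 1.4467 m = S ✓

v_R_max = 8/5 m/s = 1.6000 m/s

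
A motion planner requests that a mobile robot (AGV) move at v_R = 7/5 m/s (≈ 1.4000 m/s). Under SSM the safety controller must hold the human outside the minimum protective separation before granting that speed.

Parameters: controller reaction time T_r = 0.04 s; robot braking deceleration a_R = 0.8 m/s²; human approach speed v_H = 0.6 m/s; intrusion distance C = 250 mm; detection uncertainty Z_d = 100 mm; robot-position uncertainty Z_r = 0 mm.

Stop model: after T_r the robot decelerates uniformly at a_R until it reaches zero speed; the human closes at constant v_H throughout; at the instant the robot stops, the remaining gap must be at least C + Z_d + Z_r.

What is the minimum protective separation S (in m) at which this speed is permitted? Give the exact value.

S_min = 541/200 m = 2.7050 m

braking lasts T_s = (7/5)/(4/5) = 1.7500 s
robot covers v_R·T_r = 1.4000·0.0400 = 0.0560 m before braking
robot under decel: 1.4000²/(2·0.8000) = 1.2250 m
human over T_r+T_s: 0.6000·(0.0400+1.7500) = 1.0740 m
residual clearance needed = 0.2500+0.1000+0.0000 = 0.3500 m
S_min ≈ 0.0560+1.2250+1.0740+0.3500  ⇒  S_min = 541/200 m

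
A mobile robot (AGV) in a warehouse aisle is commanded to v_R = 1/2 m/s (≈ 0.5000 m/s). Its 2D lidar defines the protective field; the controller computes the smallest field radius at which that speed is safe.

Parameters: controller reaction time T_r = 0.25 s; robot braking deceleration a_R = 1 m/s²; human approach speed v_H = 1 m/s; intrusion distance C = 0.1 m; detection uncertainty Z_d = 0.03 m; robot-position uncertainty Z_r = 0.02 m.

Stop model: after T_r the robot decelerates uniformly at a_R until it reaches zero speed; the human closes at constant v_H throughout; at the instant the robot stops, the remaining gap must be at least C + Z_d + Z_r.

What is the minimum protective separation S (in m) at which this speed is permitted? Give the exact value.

braking lasts T_s = (1/2)/1 = 0.5000 s
reaction-phase robot travel = 0.5000·0.2500 = 0.1250 m
robot covers 0.5000·0.5000 − ½·1.0000·0.5000² = 0.1250 m while stopping
human closes 1.0000·0.7500 = 0.7500 m
C+Z_d+Z_r = 0.1000+0.0300+0.0200 = 0.1500 m
S_min ≈ 0.1250+0.1250+0.7500+0.1500  ⇒  S_min = 23/20 m

S_min = 23/20 m = 1.1500 m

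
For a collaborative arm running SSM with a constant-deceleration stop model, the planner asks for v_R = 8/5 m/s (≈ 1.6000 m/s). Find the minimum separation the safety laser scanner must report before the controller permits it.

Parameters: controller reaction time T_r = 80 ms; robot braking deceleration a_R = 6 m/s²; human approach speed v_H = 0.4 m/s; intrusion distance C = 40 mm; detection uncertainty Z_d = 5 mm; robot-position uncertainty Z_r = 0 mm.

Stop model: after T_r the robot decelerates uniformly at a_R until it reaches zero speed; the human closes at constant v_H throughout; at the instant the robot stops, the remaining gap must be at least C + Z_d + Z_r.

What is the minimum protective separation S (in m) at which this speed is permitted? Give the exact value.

S_min = 21/40 m = 0.5250 m

braking lasts T_s = (8/5)/6 = 0.2667 s
robot covers v_R·T_r = 1.6000·0.0800 = 0.1280 m before braking
robot covers 1.6000·0.2667 − ½·6.0000·0.2667² = 0.2133 m while stopping
person approaches 0.4000·(0.0800+0.2667) = 0.1387 m
C+Z_d+Z_r = 0.0400+0.0050+0.0000 = 0.0450 m
S_min ≈ 0.1280+0.2133+0.1387+0.0450  ⇒  S_min = 21/40 m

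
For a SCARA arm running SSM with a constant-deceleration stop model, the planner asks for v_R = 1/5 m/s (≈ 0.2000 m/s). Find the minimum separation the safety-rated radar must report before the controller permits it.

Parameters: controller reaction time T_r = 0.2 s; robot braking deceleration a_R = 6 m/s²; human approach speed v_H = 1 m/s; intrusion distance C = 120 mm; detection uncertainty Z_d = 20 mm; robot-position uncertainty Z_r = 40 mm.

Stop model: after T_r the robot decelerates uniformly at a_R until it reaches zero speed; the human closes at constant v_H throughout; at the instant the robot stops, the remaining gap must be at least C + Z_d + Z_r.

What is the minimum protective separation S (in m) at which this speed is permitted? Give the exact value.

braking lasts T_s = (1/5)/6 = 0.0333 s
robot covers v_R·T_r = 0.2000·0.2000 = 0.0400 m before braking
robot covers 0.2000·0.0333 − ½·6.0000·0.0333² = 0.0033 m while stopping
human closes 1.0000·0.2333 = 0.2333 m
C+Z_d+Z_r = 0.1200+0.0200+0.0400 = 0.1800 m
S_min ≈ 0.0400+0.0033+0.2333+0.1800  ⇒  S_min = 137/300 m

S_min = 137/300 m = 0.4567 m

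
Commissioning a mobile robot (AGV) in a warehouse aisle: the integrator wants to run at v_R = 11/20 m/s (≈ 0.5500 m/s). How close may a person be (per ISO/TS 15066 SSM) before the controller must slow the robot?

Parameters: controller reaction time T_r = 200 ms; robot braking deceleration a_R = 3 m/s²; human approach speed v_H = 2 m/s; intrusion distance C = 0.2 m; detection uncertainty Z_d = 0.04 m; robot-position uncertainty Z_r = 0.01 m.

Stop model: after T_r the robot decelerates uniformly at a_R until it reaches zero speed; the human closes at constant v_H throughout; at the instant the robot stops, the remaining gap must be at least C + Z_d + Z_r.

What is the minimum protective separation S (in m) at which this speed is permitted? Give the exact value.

T_s = v_R/a_R = (11/20)/3 = 0.1833 s
reaction-phase robot travel = 0.5500·0.2000 = 0.1100 m
robot covers 0.5500·0.1833 − ½·3.0000·0.1833² = 0.0504 m while stopping
person approaches 2.0000·(0.2000+0.1833) = 0.7667 m
C+Z_d+Z_r = 0.2000+0.0400+0.0100 = 0.2500 m
S_min ≈ 0.1100+0.0504+0.7667+0.2500  ⇒  S_min = 113/96 m

S_min = 113/96 m = 1.1771 m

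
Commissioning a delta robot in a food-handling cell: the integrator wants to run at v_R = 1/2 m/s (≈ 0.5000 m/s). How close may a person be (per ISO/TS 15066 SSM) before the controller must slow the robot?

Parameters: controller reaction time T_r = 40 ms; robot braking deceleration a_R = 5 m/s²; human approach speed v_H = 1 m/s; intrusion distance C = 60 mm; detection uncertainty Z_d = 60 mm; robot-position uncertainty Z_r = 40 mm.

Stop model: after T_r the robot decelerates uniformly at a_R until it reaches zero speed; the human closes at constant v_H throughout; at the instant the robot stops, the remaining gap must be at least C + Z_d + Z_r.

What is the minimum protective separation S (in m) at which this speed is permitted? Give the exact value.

S_min = 69/200 m = 0.3450 m

T_s = v_R/a_R = (1/2)/5 = 0.1000 s
reaction-phase robot travel = 0.5000·0.0400 = 0.0200 m
braking distance = 0.5000²/(2·5.0000) = 0.0250 m
human over T_r+T_s: 1.0000·(0.0400+0.1000) = 0.1400 m
margins: 0.0600+0.0600+0.0400 = 0.1600 m
S_min ≈ 0.0200+0.0250+0.1400+0.1600  ⇒  S_min = 69/200 m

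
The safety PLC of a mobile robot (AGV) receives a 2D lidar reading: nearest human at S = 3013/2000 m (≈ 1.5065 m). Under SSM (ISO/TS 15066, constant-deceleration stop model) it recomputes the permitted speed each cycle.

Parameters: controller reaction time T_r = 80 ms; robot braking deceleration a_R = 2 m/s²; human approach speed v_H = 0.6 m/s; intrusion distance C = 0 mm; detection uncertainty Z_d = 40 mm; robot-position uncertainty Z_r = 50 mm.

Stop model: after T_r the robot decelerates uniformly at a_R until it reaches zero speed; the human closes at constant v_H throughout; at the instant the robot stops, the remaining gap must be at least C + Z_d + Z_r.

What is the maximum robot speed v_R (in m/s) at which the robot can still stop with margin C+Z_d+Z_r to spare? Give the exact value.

quadratic (1/4)·v² + (19/50)·v + (-2737/2000) = 0
  disc = (19/50)² − 4·(1/4)·(-2737/2000) = 15129/10000 ; √disc = 123/100
  v_R = (−(19/50) + 123/100) / (2·(1/4)) = 17/10 m/s
check:
stop time T_s = (17/10)/2 = 0.8500 s
robot in T_r: 1.7000·0.0800 = 0.1360 m
braking distance = 1.7000²/(2·2.0000) = 0.7225 m
human over T_r+T_s: 0.6000·(0.0800+0.8500) = 0.5580 m
C+Z_d+Z_r = 0.0000+0.0400+0.0500 = 0.0900 m
sum ≈ 0.1360+0.7225+0.5580+0.0900 ≈ 1.5065 m = S ✓

v_R_max = 17/10 m/s = 1.7000 m/s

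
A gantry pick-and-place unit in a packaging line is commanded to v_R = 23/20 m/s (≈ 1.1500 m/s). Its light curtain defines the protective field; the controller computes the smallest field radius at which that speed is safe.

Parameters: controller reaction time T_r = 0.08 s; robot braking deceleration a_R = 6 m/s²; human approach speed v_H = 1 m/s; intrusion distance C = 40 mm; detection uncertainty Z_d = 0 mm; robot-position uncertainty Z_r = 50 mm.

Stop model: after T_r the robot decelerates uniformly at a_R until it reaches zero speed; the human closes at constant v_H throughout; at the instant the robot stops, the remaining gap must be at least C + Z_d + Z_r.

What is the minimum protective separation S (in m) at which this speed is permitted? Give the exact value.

S_min = 4511/8000 m = 0.5639 m

braking lasts T_s = (23/20)/6 = 0.1917 s
robot in T_r: 1.1500·0.0800 = 0.0920 m
robot covers 1.1500·0.1917 − ½·6.0000·0.1917² = 0.1102 m while stopping
human closes 1.0000·0.2717 = 0.2717 m
C+Z_d+Z_r = 0.0400+0.0000+0.0500 = 0.0900 m
S_min ≈ 0.0920+0.1102+0.2717+0.0900  ⇒  S_min = 4511/8000 m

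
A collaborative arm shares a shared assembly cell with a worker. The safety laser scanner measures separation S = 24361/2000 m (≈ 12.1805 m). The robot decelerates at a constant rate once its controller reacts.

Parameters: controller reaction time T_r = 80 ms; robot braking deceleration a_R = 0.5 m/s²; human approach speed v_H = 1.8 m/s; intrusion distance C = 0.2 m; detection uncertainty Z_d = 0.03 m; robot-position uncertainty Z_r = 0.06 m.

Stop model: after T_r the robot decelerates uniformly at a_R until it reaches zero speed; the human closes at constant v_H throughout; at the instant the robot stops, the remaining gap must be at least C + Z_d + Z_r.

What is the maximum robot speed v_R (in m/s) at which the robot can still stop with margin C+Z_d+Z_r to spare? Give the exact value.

at the boundary: (1)·v² + (92/25)·v + (-23493/2000) = 0
  disc = (92/25)² − 4·(1)·(-23493/2000) = 151321/2500 ; √disc = 389/50
  v_R = (−(92/25) + 389/50) / (2·(1)) = 41/20 m/s
check:
T_s = v_R/a_R = (41/20)/(1/2) = 4.1000 s
robot in T_r: 2.0500·0.0800 = 0.1640 m
robot covers 2.0500·4.1000 − ½·0.5000·4.1000² = 4.2025 m while stopping
human over T_r+T_s: 1.8000·(0.0800+4.1000) = 7.5240 m
C+Z_d+Z_r = 0.2000+0.0300+0.0600 = 0.2900 m
sum ≈ 0.1640+4.2025+7.5240+0.2900 ≈ 12.1805 m = S ✓

v_R_max = 41/20 m/s = 2.0500 m/s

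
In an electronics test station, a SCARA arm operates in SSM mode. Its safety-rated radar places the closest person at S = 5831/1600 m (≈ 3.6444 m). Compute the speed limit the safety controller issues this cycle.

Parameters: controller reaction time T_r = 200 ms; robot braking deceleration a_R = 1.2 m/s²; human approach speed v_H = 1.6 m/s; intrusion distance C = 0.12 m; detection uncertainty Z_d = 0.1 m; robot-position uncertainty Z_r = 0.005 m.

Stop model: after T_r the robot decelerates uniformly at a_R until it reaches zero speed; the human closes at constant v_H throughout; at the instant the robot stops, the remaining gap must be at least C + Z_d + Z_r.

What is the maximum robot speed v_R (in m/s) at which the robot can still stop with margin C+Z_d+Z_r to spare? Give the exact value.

quadratic (5/12)·v² + (23/15)·v + (-4959/1600) = 0
  disc = (23/15)² − 4·(5/12)·(-4959/1600) = 108241/14400 ; √disc = 329/120
  v_R = (−(23/15) + 329/120) / (2·(5/12)) = 29/20 m/s
check:
stop time T_s = (29/20)/(6/5) = 1.2083 s
robot in T_r: 1.4500·0.2000 = 0.2900 m
braking distance = 1.4500²/(2·1.2000) = 0.8760 m
human over T_r+T_s: 1.6000·(0.2000+1.2083) = 2.2533 m
margins: 0.1200+0.1000+0.0050 = 0.2250 m
sum ≈ 0.2900+0.8760+2.2533+0.2250 ≈ 3.6444 m = S ✓

v_R_max = 29/20 m/s = 1.4500 m/s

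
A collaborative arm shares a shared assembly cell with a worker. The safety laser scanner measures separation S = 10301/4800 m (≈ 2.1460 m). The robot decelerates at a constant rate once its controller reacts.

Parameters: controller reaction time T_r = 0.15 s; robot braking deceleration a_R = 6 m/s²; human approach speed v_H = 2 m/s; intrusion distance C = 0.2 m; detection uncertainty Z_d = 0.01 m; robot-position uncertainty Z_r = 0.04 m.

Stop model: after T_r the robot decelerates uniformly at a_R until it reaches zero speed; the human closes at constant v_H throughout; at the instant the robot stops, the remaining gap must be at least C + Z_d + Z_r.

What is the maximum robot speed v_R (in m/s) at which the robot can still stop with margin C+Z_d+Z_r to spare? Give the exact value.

collect terms ⇒ (1/12)·v_R² + (29/60)·v_R + (-7661/4800) = 0
  disc = (29/60)² − 4·(1/12)·(-7661/4800) = 49/64 ; √disc = 7/8
  v_R = (−(29/60) + 7/8) / (2·(1/12)) = 47/20 m/s
check:
braking lasts T_s = (47/20)/6 = 0.3917 s
reaction-phase robot travel = 2.3500·0.1500 = 0.3525 m
robot under decel: 2.3500²/(2·6.0000) = 0.4602 m
human closes 2.0000·0.5417 = 1.0833 m
residual clearance needed = 0.2000+0.0100+0.0400 = 0.2500 m
sum ≈ 0.3525+0.4602+1.0833+0.2500 ≈ 2.1460 m = S ✓

v_R_max = 47/20 m/s = 2.3500 m/s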